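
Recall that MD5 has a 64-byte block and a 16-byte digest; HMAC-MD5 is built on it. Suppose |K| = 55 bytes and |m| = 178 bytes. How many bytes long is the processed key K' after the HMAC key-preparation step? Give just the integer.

Key is 55 ≤ 64 bytes, zero-padded: |K'| = 64.

64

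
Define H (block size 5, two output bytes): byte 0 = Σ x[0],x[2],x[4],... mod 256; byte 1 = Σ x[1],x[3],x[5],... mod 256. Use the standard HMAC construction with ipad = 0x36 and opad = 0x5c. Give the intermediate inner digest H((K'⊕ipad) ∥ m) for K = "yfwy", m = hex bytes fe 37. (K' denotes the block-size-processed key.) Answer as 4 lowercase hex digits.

Key "yfwy" = 79 66 77 79 is 4 bytes ≤ B = 5; zero-pad to 5 bytes: K' = 79 66 77 79 00.
K' ⊕ ipad = 4f 50 41 4f 36.
Inner input = 4f 50 41 4f 36 ∥ fe 37.
Inner hash: even-index sum = 253 mod 256 = 253; odd-index sum = 413 mod 256 = 157 → fd 9d.

fd9d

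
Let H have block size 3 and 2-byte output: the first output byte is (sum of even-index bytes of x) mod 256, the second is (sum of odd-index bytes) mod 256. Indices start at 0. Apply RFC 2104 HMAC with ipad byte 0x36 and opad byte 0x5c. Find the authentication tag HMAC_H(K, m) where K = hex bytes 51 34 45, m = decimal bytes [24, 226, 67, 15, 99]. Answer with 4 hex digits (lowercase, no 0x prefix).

Key hex bytes 51 34 45 is exactly B = 3 bytes: K' = 51 34 45.
K' ⊕ ipad = 67 02 73.  K' ⊕ opad = 0d 68 19.
Inner input = (K'⊕ipad) ∥ m = 67 02 73 ∥ 18 e2 43 0f 63.
Inner hash: even-index sum = 459 mod 256 = 203; odd-index sum = 192 mod 256 = 192 → cb c0.
Outer input = (K'⊕opad) ∥ inner = 0d 68 19 ∥ cb c0.
Outer hash (tag): even-index sum = 230 mod 256 = 230; odd-index sum = 307 mod 256 = 51 → e6 33.

e633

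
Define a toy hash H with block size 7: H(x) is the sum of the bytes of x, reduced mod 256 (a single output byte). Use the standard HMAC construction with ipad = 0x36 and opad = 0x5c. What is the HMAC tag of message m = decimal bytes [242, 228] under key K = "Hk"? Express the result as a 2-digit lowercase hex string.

d6

Key "Hk" = 48 6b is 2 bytes ≤ B = 7; zero-pad to 7 bytes: K' = 48 6b 00 00 00 00 00.
K' ⊕ ipad = 7e 5d 36 36 36 36 36.  K' ⊕ opad = 14 37 5c 5c 5c 5c 5c.
Inner input = (K'⊕ipad) ∥ m = 7e 5d 36 36 36 36 36 ∥ f2 e4.
Inner hash: sum = 126+93+54+54+54+54+54+242+228 = 959; mod 256 = 191 → bf.
Outer input = (K'⊕opad) ∥ inner = 14 37 5c 5c 5c 5c 5c ∥ bf.
Outer hash (tag): sum = 20+55+92+92+92+92+92+191 = 726; mod 256 = 214 → d6.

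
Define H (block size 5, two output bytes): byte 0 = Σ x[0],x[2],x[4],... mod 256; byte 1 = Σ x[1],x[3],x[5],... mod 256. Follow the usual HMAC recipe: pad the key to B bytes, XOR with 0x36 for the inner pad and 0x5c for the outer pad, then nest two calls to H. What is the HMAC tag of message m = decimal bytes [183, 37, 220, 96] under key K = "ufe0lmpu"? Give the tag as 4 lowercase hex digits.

Key "ufe0lmpu" = 75 66 65 30 6c 6d 70 75 is 8 bytes > B = 5, so hash it first: H(key) = b6 78, then zero-pad to 5 bytes: K' = b6 78 00 00 00.
K' ⊕ ipad = 80 4e 36 36 36.  K' ⊕ opad = ea 24 5c 5c 5c.
Inner input = (K'⊕ipad) ∥ m = 80 4e 36 36 36 ∥ b7 25 dc 60.
Inner hash: even-index sum = 369 mod 256 = 113; odd-index sum = 535 mod 256 = 23 → 71 17.
Outer input = (K'⊕opad) ∥ inner = ea 24 5c 5c 5c ∥ 71 17.
Outer hash (tag): even-index sum = 441 mod 256 = 185; odd-index sum = 241 mod 256 = 241 → b9 f1.

b9f1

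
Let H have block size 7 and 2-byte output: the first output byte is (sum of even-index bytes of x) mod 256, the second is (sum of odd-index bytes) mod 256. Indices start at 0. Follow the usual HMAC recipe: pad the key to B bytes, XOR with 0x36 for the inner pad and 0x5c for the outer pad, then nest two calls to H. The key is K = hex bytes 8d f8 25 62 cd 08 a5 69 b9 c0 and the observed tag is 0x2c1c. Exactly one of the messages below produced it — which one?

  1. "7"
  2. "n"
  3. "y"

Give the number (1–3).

2

Key hex bytes 8d f8 25 62 cd 08 a5 69 b9 c0 is 10 bytes > B = 7, so hash it first: H(key) = dd 8b, then zero-pad to 7 bytes: K' = dd 8b 00 00 00 00 00.
K' ⊕ ipad = eb bd 36 36 36 36 36; K' ⊕ opad = 81 d7 5c 5c 5c 5c 5c.
m1: inner = H(eb bd 36 36 36 36 36 37) = 8d 60; tag = H(81 d7 5c 5c 5c 5c 5c 8d 60) = f51c
m2: inner = H(eb bd 36 36 36 36 36 6e) = 8d 97; tag = H(81 d7 5c 5c 5c 5c 5c 8d 97) = 2c1c ← matches
m3: inner = H(eb bd 36 36 36 36 36 79) = 8d a2; tag = H(81 d7 5c 5c 5c 5c 5c 8d a2) = 371c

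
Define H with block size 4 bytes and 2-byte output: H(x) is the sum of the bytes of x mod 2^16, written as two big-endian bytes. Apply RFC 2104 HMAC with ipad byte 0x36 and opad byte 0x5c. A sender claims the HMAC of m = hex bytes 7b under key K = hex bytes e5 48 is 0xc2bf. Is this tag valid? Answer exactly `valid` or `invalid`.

invalid

Key hex bytes e5 48 is 2 bytes ≤ B = 4; zero-pad to 4 bytes: K' = e5 48 00 00.
K' ⊕ ipad = d3 7e 36 36; K' ⊕ opad = b9 14 5c 5c.
Inner hash: sum = 211+126+54+54+123 = 568 → 02 38.
Outer hash (recomputed tag): sum = 185+20+92+92+2+56 = 447 → 01 bf.
Recomputed tag = 01bf; claimed = c2bf → mismatch.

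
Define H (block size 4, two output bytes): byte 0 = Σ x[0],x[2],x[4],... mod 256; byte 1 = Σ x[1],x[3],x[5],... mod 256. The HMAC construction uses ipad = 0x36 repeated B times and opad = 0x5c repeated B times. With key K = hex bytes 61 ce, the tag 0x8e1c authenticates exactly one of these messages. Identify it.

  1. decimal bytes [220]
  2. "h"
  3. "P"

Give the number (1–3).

Key hex bytes 61 ce is 2 bytes ≤ B = 4; zero-pad to 4 bytes: K' = 61 ce 00 00.
K' ⊕ ipad = 57 f8 36 36; K' ⊕ opad = 3d 92 5c 5c.
m1: inner = H(57 f8 36 36 dc) = 69 2e; tag = H(3d 92 5c 5c 69 2e) = 021c
m2: inner = H(57 f8 36 36 68) = f5 2e; tag = H(3d 92 5c 5c f5 2e) = 8e1c ← matches
m3: inner = H(57 f8 36 36 50) = dd 2e; tag = H(3d 92 5c 5c dd 2e) = 761c

2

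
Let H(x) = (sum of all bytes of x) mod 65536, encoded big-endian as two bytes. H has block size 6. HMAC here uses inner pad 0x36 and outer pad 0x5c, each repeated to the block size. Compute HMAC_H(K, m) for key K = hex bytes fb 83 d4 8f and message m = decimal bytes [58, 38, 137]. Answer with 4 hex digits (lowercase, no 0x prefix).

040f

Key hex bytes fb 83 d4 8f is 4 bytes ≤ B = 6; zero-pad to 6 bytes: K' = fb 83 d4 8f 00 00.
K' ⊕ ipad = cd b5 e2 b9 36 36.  K' ⊕ opad = a7 df 88 d3 5c 5c.
Inner input = (K'⊕ipad) ∥ m = cd b5 e2 b9 36 36 ∥ 3a 26 89.
Inner hash: sum = 205+181+226+185+54+54+58+38+137 = 1138 → 04 72.
Outer input = (K'⊕opad) ∥ inner = a7 df 88 d3 5c 5c ∥ 04 72.
Outer hash (tag): sum = 167+223+136+211+92+92+4+114 = 1039 → 04 0f.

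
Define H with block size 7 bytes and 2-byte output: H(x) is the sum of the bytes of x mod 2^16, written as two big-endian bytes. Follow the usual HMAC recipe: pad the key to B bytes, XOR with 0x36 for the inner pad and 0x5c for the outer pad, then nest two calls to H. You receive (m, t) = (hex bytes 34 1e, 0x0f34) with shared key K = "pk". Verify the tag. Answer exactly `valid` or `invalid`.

invalid

Key "pk" = 70 6b is 2 bytes ≤ B = 7; zero-pad to 7 bytes: K' = 70 6b 00 00 00 00 00.
K' ⊕ ipad = 46 5d 36 36 36 36 36; K' ⊕ opad = 2c 37 5c 5c 5c 5c 5c.
Inner hash: sum = 70+93+54+54+54+54+54+52+30 = 515 → 02 03.
Outer hash (recomputed tag): sum = 44+55+92+92+92+92+92+2+3 = 564 → 02 34.
Recomputed tag = 0234; claimed = 0f34 → mismatch.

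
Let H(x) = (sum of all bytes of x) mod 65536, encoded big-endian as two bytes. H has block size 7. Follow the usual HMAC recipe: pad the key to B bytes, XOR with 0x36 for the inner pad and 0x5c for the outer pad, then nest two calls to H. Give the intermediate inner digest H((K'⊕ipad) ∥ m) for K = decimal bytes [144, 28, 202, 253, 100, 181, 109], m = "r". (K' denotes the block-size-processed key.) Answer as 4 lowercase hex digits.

0439

Key decimal bytes [144, 28, 202, 253, 100, 181, 109] = 90 1c ca fd 64 b5 6d is exactly B = 7 bytes: K' = 90 1c ca fd 64 b5 6d.
K' ⊕ ipad = a6 2a fc cb 52 83 5b.
Inner input = a6 2a fc cb 52 83 5b ∥ 72.
Inner hash: sum = 166+42+252+203+82+131+91+114 = 1081 → 04 39.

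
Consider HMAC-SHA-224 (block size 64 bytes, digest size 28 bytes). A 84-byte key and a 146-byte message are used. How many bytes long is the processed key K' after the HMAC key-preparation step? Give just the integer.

64

Key is 84 > 64 bytes, so it is hashed to 28 bytes then zero-padded to 64: |K'| = 64.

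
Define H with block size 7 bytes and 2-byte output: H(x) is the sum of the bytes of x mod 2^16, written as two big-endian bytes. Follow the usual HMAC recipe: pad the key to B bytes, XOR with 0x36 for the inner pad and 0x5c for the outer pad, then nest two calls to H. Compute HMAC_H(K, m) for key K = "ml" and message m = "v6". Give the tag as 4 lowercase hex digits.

Key "ml" = 6d 6c is 2 bytes ≤ B = 7; zero-pad to 7 bytes: K' = 6d 6c 00 00 00 00 00.
K' ⊕ ipad = 5b 5a 36 36 36 36 36.  K' ⊕ opad = 31 30 5c 5c 5c 5c 5c.
Inner input = (K'⊕ipad) ∥ m = 5b 5a 36 36 36 36 36 ∥ 76 36.
Inner hash: sum = 91+90+54+54+54+54+54+118+54 = 623 → 02 6f.
Outer input = (K'⊕opad) ∥ inner = 31 30 5c 5c 5c 5c 5c ∥ 02 6f.
Outer hash (tag): sum = 49+48+92+92+92+92+92+2+111 = 670 → 02 9e.

029e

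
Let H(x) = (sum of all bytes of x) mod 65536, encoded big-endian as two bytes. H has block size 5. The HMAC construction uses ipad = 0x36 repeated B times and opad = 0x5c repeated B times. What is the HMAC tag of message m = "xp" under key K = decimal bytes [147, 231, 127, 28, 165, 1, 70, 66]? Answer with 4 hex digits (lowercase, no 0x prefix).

Key decimal bytes [147, 231, 127, 28, 165, 1, 70, 66] = 93 e7 7f 1c a5 01 46 42 is 8 bytes > B = 5, so hash it first: H(key) = 03 43, then zero-pad to 5 bytes: K' = 03 43 00 00 00.
K' ⊕ ipad = 35 75 36 36 36.  K' ⊕ opad = 5f 1f 5c 5c 5c.
Inner input = (K'⊕ipad) ∥ m = 35 75 36 36 36 ∥ 78 70.
Inner hash: sum = 53+117+54+54+54+120+112 = 564 → 02 34.
Outer input = (K'⊕opad) ∥ inner = 5f 1f 5c 5c 5c ∥ 02 34.
Outer hash (tag): sum = 95+31+92+92+92+2+52 = 456 → 01 c8.

01c8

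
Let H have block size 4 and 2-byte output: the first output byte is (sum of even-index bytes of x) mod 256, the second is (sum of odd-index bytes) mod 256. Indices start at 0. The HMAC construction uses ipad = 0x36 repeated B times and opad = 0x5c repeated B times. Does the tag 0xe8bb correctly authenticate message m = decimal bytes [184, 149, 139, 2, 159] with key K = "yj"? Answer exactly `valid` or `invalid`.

valid

Key "yj" = 79 6a is 2 bytes ≤ B = 4; zero-pad to 4 bytes: K' = 79 6a 00 00.
K' ⊕ ipad = 4f 5c 36 36; K' ⊕ opad = 25 36 5c 5c.
Inner hash: even-index sum = 615 mod 256 = 103; odd-index sum = 297 mod 256 = 41 → 67 29.
Outer hash (recomputed tag): even-index sum = 232 mod 256 = 232; odd-index sum = 187 mod 256 = 187 → e8 bb.
Recomputed tag = e8bb; claimed = e8bb → match.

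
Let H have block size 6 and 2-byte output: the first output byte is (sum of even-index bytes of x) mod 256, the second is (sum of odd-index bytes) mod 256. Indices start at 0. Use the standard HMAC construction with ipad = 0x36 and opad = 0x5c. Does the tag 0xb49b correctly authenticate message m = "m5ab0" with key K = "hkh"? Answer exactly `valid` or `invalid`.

invalid

Key "hkh" = 68 6b 68 is 3 bytes ≤ B = 6; zero-pad to 6 bytes: K' = 68 6b 68 00 00 00.
K' ⊕ ipad = 5e 5d 5e 36 36 36; K' ⊕ opad = 34 37 34 5c 5c 5c.
Inner hash: even-index sum = 496 mod 256 = 240; odd-index sum = 352 mod 256 = 96 → f0 60.
Outer hash (recomputed tag): even-index sum = 436 mod 256 = 180; odd-index sum = 335 mod 256 = 79 → b4 4f.
Recomputed tag = b44f; claimed = b49b → mismatch.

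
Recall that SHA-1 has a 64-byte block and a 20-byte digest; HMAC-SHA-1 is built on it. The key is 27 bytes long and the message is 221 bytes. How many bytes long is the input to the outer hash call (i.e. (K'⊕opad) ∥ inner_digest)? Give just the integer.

Key is 27 ≤ 64 bytes, zero-padded: |K'| = 64.
Outer input = (K'⊕opad) ∥ H(inner) → 64 + 20 = 84 bytes.

84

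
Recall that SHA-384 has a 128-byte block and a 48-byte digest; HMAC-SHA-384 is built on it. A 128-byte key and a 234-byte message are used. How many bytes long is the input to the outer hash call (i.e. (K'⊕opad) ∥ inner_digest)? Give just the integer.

Key is 128 ≤ 128 bytes, zero-padded: |K'| = 128.
Outer input = (K'⊕opad) ∥ H(inner) → 128 + 48 = 176 bytes.

176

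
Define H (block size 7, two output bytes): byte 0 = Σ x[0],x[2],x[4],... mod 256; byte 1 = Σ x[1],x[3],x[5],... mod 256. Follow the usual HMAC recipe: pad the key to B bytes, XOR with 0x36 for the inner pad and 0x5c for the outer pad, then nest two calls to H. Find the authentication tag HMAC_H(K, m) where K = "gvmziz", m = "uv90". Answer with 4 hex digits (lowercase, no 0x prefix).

Key "gvmziz" = 67 76 6d 7a 69 7a is 6 bytes ≤ B = 7; zero-pad to 7 bytes: K' = 67 76 6d 7a 69 7a 00.
K' ⊕ ipad = 51 40 5b 4c 5f 4c 36.  K' ⊕ opad = 3b 2a 31 26 35 26 5c.
Inner input = (K'⊕ipad) ∥ m = 51 40 5b 4c 5f 4c 36 ∥ 75 76 39 30.
Inner hash: even-index sum = 487 mod 256 = 231; odd-index sum = 390 mod 256 = 134 → e7 86.
Outer input = (K'⊕opad) ∥ inner = 3b 2a 31 26 35 26 5c ∥ e7 86.
Outer hash (tag): even-index sum = 387 mod 256 = 131; odd-index sum = 349 mod 256 = 93 → 83 5d.

835d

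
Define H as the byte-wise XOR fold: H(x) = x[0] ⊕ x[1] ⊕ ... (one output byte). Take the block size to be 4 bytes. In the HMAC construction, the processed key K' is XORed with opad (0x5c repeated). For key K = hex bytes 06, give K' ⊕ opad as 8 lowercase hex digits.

5a5c5c5c

Key hex bytes 06 is 1 byte ≤ B = 4; zero-pad to 4 bytes: K' = 06 00 00 00.
XOR each byte with 0x5c: 06⊕5c=5a, 00⊕5c=5c, 00⊕5c=5c, 00⊕5c=5c.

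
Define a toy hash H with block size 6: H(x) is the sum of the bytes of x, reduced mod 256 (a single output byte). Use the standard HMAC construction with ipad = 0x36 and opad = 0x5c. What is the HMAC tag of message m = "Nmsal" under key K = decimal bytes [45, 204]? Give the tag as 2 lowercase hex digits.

Key decimal bytes [45, 204] = 2d cc is 2 bytes ≤ B = 6; zero-pad to 6 bytes: K' = 2d cc 00 00 00 00.
K' ⊕ ipad = 1b fa 36 36 36 36.  K' ⊕ opad = 71 90 5c 5c 5c 5c.
Inner input = (K'⊕ipad) ∥ m = 1b fa 36 36 36 36 ∥ 4e 6d 73 61 6c.
Inner hash: sum = 27+250+54+54+54+54+78+109+115+97+108 = 1000; mod 256 = 232 → e8.
Outer input = (K'⊕opad) ∥ inner = 71 90 5c 5c 5c 5c ∥ e8.
Outer hash (tag): sum = 113+144+92+92+92+92+232 = 857; mod 256 = 89 → 59.

59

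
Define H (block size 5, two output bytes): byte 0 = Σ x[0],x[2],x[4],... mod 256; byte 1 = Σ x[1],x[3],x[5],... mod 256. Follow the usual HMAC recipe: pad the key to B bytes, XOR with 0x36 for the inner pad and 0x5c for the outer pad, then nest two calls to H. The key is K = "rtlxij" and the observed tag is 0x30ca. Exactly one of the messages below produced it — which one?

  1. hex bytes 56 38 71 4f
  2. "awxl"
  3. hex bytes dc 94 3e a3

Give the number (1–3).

1

Key "rtlxij" = 72 74 6c 78 69 6a is 6 bytes > B = 5, so hash it first: H(key) = 47 56, then zero-pad to 5 bytes: K' = 47 56 00 00 00.
K' ⊕ ipad = 71 60 36 36 36; K' ⊕ opad = 1b 0a 5c 5c 5c.
m1: inner = H(71 60 36 36 36 56 38 71 4f) = 64 5d; tag = H(1b 0a 5c 5c 5c 64 5d) = 30ca ← matches
m2: inner = H(71 60 36 36 36 61 77 78 6c) = c0 6f; tag = H(1b 0a 5c 5c 5c c0 6f) = 4226
m3: inner = H(71 60 36 36 36 dc 94 3e a3) = 14 b0; tag = H(1b 0a 5c 5c 5c 14 b0) = 837a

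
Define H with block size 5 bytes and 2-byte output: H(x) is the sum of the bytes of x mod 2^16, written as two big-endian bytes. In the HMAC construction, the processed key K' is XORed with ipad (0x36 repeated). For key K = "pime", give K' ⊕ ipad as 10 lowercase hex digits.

465f5b5336

Key "pime" = 70 69 6d 65 is 4 bytes ≤ B = 5; zero-pad to 5 bytes: K' = 70 69 6d 65 00.
XOR each byte with 0x36: 70⊕36=46, 69⊕36=5f, 6d⊕36=5b, 65⊕36=53, 00⊕36=36.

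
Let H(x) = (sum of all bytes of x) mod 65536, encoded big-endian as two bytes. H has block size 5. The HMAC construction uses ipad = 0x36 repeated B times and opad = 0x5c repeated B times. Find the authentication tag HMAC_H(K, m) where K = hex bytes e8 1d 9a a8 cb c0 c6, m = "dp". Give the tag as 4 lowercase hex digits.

0288

Key hex bytes e8 1d 9a a8 cb c0 c6 is 7 bytes > B = 5, so hash it first: H(key) = 04 98, then zero-pad to 5 bytes: K' = 04 98 00 00 00.
K' ⊕ ipad = 32 ae 36 36 36.  K' ⊕ opad = 58 c4 5c 5c 5c.
Inner input = (K'⊕ipad) ∥ m = 32 ae 36 36 36 ∥ 64 70.
Inner hash: sum = 50+174+54+54+54+100+112 = 598 → 02 56.
Outer input = (K'⊕opad) ∥ inner = 58 c4 5c 5c 5c ∥ 02 56.
Outer hash (tag): sum = 88+196+92+92+92+2+86 = 648 → 02 88.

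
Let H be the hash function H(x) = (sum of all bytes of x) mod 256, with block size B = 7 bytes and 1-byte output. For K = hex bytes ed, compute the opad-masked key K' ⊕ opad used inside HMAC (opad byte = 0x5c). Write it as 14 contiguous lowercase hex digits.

b15c5c5c5c5c5c

Key hex bytes ed is 1 byte ≤ B = 7; zero-pad to 7 bytes: K' = ed 00 00 00 00 00 00.
XOR each byte with 0x5c: ed⊕5c=b1, 00⊕5c=5c, 00⊕5c=5c, 00⊕5c=5c, 00⊕5c=5c, 00⊕5c=5c, 00⊕5c=5c.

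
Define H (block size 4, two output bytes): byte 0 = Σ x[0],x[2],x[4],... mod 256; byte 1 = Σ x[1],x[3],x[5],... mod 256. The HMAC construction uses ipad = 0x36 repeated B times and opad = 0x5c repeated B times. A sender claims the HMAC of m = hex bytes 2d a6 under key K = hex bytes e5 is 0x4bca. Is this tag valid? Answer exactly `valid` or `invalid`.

Key hex bytes e5 is 1 byte ≤ B = 4; zero-pad to 4 bytes: K' = e5 00 00 00.
K' ⊕ ipad = d3 36 36 36; K' ⊕ opad = b9 5c 5c 5c.
Inner hash: even-index sum = 310 mod 256 = 54; odd-index sum = 274 mod 256 = 18 → 36 12.
Outer hash (recomputed tag): even-index sum = 331 mod 256 = 75; odd-index sum = 202 mod 256 = 202 → 4b ca.
Recomputed tag = 4bca; claimed = 4bca → match.

valid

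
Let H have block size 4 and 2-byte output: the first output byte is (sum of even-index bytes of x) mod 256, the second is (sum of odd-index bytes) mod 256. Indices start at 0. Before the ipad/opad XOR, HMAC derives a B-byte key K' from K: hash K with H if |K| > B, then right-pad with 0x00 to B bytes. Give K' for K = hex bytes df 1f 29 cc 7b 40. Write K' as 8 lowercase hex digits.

832b0000

|K| = 6 > B = 4, so first hash the key.
H(K): even-index sum = 387 mod 256 = 131; odd-index sum = 299 mod 256 = 43 → 83 2b.
Zero-pad H(K) = 83 2b to 4 bytes: K' = 83 2b 00 00.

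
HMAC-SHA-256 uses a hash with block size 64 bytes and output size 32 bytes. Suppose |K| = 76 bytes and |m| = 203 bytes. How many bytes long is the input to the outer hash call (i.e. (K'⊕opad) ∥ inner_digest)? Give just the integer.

Key is 76 > 64 bytes, so it is hashed to 32 bytes then zero-padded to 64: |K'| = 64.
Outer input = (K'⊕opad) ∥ H(inner) → 64 + 32 = 96 bytes.

96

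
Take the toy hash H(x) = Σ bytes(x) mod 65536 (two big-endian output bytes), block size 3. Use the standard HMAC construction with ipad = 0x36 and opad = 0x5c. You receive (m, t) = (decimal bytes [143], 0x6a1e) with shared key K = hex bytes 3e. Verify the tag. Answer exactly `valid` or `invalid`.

invalid

Key hex bytes 3e is 1 byte ≤ B = 3; zero-pad to 3 bytes: K' = 3e 00 00.
K' ⊕ ipad = 08 36 36; K' ⊕ opad = 62 5c 5c.
Inner hash: sum = 8+54+54+143 = 259 → 01 03.
Outer hash (recomputed tag): sum = 98+92+92+1+3 = 286 → 01 1e.
Recomputed tag = 011e; claimed = 6a1e → mismatch.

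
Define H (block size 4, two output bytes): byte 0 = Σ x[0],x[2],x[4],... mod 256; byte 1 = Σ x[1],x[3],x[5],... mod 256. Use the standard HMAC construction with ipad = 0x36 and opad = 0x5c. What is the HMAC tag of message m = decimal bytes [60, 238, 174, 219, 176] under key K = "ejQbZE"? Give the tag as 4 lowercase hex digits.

Key "ejQbZE" = 65 6a 51 62 5a 45 is 6 bytes > B = 4, so hash it first: H(key) = 10 11, then zero-pad to 4 bytes: K' = 10 11 00 00.
K' ⊕ ipad = 26 27 36 36.  K' ⊕ opad = 4c 4d 5c 5c.
Inner input = (K'⊕ipad) ∥ m = 26 27 36 36 ∥ 3c ee ae db b0.
Inner hash: even-index sum = 502 mod 256 = 246; odd-index sum = 550 mod 256 = 38 → f6 26.
Outer input = (K'⊕opad) ∥ inner = 4c 4d 5c 5c ∥ f6 26.
Outer hash (tag): even-index sum = 414 mod 256 = 158; odd-index sum = 207 mod 256 = 207 → 9e cf.

9ecf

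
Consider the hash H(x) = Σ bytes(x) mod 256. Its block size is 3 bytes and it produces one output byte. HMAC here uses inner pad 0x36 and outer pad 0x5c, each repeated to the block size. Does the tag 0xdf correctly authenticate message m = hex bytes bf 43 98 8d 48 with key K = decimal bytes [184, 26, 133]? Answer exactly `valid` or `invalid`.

Key decimal bytes [184, 26, 133] = b8 1a 85 is exactly B = 3 bytes: K' = b8 1a 85.
K' ⊕ ipad = 8e 2c b3; K' ⊕ opad = e4 46 d9.
Inner hash: sum = 142+44+179+191+67+152+141+72 = 988; mod 256 = 220 → dc.
Outer hash (recomputed tag): sum = 228+70+217+220 = 735; mod 256 = 223 → df.
Recomputed tag = df; claimed = df → match.

valid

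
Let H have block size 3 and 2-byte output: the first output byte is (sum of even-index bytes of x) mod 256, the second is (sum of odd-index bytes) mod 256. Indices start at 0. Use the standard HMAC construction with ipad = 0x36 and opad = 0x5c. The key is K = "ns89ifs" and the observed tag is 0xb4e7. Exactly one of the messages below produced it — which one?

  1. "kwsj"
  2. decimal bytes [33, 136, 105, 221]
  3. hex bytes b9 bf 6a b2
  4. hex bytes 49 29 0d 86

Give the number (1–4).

4

Key "ns89ifs" = 6e 73 38 39 69 66 73 is 7 bytes > B = 3, so hash it first: H(key) = 82 12, then zero-pad to 3 bytes: K' = 82 12 00.
K' ⊕ ipad = b4 24 36; K' ⊕ opad = de 4e 5c.
m1: inner = H(b4 24 36 6b 77 73 6a) = cb 02; tag = H(de 4e 5c cb 02) = 3c19
m2: inner = H(b4 24 36 21 88 69 dd) = 4f ae; tag = H(de 4e 5c 4f ae) = e89d
m3: inner = H(b4 24 36 b9 bf 6a b2) = 5b 47; tag = H(de 4e 5c 5b 47) = 81a9
m4: inner = H(b4 24 36 49 29 0d 86) = 99 7a; tag = H(de 4e 5c 99 7a) = b4e7 ← matches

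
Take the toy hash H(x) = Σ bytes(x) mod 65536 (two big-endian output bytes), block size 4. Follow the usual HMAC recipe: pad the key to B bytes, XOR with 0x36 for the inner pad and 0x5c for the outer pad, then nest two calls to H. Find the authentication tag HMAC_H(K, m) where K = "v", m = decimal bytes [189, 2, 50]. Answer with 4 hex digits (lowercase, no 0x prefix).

Key "v" = 76 is 1 byte ≤ B = 4; zero-pad to 4 bytes: K' = 76 00 00 00.
K' ⊕ ipad = 40 36 36 36.  K' ⊕ opad = 2a 5c 5c 5c.
Inner input = (K'⊕ipad) ∥ m = 40 36 36 36 ∥ bd 02 32.
Inner hash: sum = 64+54+54+54+189+2+50 = 467 → 01 d3.
Outer input = (K'⊕opad) ∥ inner = 2a 5c 5c 5c ∥ 01 d3.
Outer hash (tag): sum = 42+92+92+92+1+211 = 530 → 02 12.

0212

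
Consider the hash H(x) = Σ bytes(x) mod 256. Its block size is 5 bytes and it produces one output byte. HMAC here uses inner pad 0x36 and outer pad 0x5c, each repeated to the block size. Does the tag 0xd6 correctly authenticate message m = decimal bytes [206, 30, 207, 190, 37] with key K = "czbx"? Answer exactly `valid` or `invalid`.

invalid

Key "czbx" = 63 7a 62 78 is 4 bytes ≤ B = 5; zero-pad to 5 bytes: K' = 63 7a 62 78 00.
K' ⊕ ipad = 55 4c 54 4e 36; K' ⊕ opad = 3f 26 3e 24 5c.
Inner hash: sum = 85+76+84+78+54+206+30+207+190+37 = 1047; mod 256 = 23 → 17.
Outer hash (recomputed tag): sum = 63+38+62+36+92+23 = 314; mod 256 = 58 → 3a.
Recomputed tag = 3a; claimed = d6 → mismatch.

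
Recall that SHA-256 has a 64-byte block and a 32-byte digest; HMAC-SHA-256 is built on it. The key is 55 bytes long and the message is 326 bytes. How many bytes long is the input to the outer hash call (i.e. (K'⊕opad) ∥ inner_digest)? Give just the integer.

Key is 55 ≤ 64 bytes, zero-padded: |K'| = 64.
Outer input = (K'⊕opad) ∥ H(inner) → 64 + 32 = 96 bytes.

96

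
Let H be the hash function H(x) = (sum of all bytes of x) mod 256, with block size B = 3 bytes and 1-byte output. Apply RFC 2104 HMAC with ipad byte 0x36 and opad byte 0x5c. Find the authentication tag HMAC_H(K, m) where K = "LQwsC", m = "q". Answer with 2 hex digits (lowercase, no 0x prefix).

Key "LQwsC" = 4c 51 77 73 43 is 5 bytes > B = 3, so hash it first: H(key) = ca, then zero-pad to 3 bytes: K' = ca 00 00.
K' ⊕ ipad = fc 36 36.  K' ⊕ opad = 96 5c 5c.
Inner input = (K'⊕ipad) ∥ m = fc 36 36 ∥ 71.
Inner hash: sum = 252+54+54+113 = 473; mod 256 = 217 → d9.
Outer input = (K'⊕opad) ∥ inner = 96 5c 5c ∥ d9.
Outer hash (tag): sum = 150+92+92+217 = 551; mod 256 = 39 → 27.

27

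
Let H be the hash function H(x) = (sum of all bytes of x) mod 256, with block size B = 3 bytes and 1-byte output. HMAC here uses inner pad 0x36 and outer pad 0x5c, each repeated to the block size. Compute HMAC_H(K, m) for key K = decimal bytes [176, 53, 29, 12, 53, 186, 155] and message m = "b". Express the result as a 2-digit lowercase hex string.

f8

Key decimal bytes [176, 53, 29, 12, 53, 186, 155] = b0 35 1d 0c 35 ba 9b is 7 bytes > B = 3, so hash it first: H(key) = 98, then zero-pad to 3 bytes: K' = 98 00 00.
K' ⊕ ipad = ae 36 36.  K' ⊕ opad = c4 5c 5c.
Inner input = (K'⊕ipad) ∥ m = ae 36 36 ∥ 62.
Inner hash: sum = 174+54+54+98 = 380; mod 256 = 124 → 7c.
Outer input = (K'⊕opad) ∥ inner = c4 5c 5c ∥ 7c.
Outer hash (tag): sum = 196+92+92+124 = 504; mod 256 = 248 → f8.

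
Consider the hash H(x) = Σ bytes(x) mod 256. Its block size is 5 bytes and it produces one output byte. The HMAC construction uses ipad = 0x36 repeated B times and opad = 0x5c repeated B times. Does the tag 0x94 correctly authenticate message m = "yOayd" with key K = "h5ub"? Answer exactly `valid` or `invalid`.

valid

Key "h5ub" = 68 35 75 62 is 4 bytes ≤ B = 5; zero-pad to 5 bytes: K' = 68 35 75 62 00.
K' ⊕ ipad = 5e 03 43 54 36; K' ⊕ opad = 34 69 29 3e 5c.
Inner hash: sum = 94+3+67+84+54+121+79+97+121+100 = 820; mod 256 = 52 → 34.
Outer hash (recomputed tag): sum = 52+105+41+62+92+52 = 404; mod 256 = 148 → 94.
Recomputed tag = 94; claimed = 94 → match.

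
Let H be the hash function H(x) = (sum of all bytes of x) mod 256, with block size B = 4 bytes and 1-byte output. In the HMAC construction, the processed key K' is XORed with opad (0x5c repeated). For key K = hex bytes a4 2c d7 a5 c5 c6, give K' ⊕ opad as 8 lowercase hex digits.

Key hex bytes a4 2c d7 a5 c5 c6 is 6 bytes > B = 4, so hash it first: H(key) = d7, then zero-pad to 4 bytes: K' = d7 00 00 00.
XOR each byte with 0x5c: d7⊕5c=8b, 00⊕5c=5c, 00⊕5c=5c, 00⊕5c=5c.

8b5c5c5c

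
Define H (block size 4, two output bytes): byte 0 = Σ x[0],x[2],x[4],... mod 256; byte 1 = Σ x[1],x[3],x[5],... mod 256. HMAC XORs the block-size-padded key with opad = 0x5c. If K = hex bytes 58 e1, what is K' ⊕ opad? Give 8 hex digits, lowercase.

04bd5c5c

Key hex bytes 58 e1 is 2 bytes ≤ B = 4; zero-pad to 4 bytes: K' = 58 e1 00 00.
XOR each byte with 0x5c: 58⊕5c=04, e1⊕5c=bd, 00⊕5c=5c, 00⊕5c=5c.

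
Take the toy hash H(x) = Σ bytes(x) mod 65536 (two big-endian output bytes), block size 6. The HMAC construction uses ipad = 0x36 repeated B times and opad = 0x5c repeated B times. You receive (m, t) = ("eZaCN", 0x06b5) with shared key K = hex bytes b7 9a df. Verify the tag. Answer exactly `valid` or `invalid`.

Key hex bytes b7 9a df is 3 bytes ≤ B = 6; zero-pad to 6 bytes: K' = b7 9a df 00 00 00.
K' ⊕ ipad = 81 ac e9 36 36 36; K' ⊕ opad = eb c6 83 5c 5c 5c.
Inner hash: sum = 129+172+233+54+54+54+101+90+97+67+78 = 1129 → 04 69.
Outer hash (recomputed tag): sum = 235+198+131+92+92+92+4+105 = 949 → 03 b5.
Recomputed tag = 03b5; claimed = 06b5 → mismatch.

invalid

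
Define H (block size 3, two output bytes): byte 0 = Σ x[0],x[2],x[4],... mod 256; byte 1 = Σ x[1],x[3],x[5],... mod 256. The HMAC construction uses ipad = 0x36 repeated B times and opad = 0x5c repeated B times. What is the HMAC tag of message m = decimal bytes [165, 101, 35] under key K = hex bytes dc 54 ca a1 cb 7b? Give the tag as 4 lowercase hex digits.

Key hex bytes dc 54 ca a1 cb 7b is 6 bytes > B = 3, so hash it first: H(key) = 71 70, then zero-pad to 3 bytes: K' = 71 70 00.
K' ⊕ ipad = 47 46 36.  K' ⊕ opad = 2d 2c 5c.
Inner input = (K'⊕ipad) ∥ m = 47 46 36 ∥ a5 65 23.
Inner hash: even-index sum = 226 mod 256 = 226; odd-index sum = 270 mod 256 = 14 → e2 0e.
Outer input = (K'⊕opad) ∥ inner = 2d 2c 5c ∥ e2 0e.
Outer hash (tag): even-index sum = 151 mod 256 = 151; odd-index sum = 270 mod 256 = 14 → 97 0e.

970e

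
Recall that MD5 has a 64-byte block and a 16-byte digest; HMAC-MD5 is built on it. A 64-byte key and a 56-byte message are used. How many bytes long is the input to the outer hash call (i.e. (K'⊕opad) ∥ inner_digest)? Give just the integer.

80

Key is 64 ≤ 64 bytes, zero-padded: |K'| = 64.
Outer input = (K'⊕opad) ∥ H(inner) → 64 + 16 = 80 bytes.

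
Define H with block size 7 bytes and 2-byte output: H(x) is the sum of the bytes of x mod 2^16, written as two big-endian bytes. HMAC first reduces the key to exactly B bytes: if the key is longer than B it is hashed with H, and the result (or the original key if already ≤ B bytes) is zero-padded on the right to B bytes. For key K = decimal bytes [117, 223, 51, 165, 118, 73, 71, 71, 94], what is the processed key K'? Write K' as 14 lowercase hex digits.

03d70000000000

|K| = 9 > B = 7, so first hash the key.
H(K): sum = 117+223+51+165+118+73+71+71+94 = 983 → 03 d7.
Zero-pad H(K) = 03 d7 to 7 bytes: K' = 03 d7 00 00 00 00 00.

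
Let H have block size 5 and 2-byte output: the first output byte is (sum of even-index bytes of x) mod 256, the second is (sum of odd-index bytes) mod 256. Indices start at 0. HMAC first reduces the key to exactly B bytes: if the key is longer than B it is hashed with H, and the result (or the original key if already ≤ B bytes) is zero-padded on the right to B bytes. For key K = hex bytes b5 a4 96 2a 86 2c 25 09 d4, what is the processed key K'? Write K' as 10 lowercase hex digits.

ca03000000

|K| = 9 > B = 5, so first hash the key.
H(K): even-index sum = 714 mod 256 = 202; odd-index sum = 259 mod 256 = 3 → ca 03.
Zero-pad H(K) = ca 03 to 5 bytes: K' = ca 03 00 00 00.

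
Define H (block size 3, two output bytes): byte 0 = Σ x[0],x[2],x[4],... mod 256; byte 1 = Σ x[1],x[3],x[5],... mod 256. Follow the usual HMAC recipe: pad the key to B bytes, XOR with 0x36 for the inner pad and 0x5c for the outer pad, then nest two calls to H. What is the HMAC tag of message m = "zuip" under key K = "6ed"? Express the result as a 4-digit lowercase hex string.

d870

Key "6ed" = 36 65 64 is exactly B = 3 bytes: K' = 36 65 64.
K' ⊕ ipad = 00 53 52.  K' ⊕ opad = 6a 39 38.
Inner input = (K'⊕ipad) ∥ m = 00 53 52 ∥ 7a 75 69 70.
Inner hash: even-index sum = 311 mod 256 = 55; odd-index sum = 310 mod 256 = 54 → 37 36.
Outer input = (K'⊕opad) ∥ inner = 6a 39 38 ∥ 37 36.
Outer hash (tag): even-index sum = 216 mod 256 = 216; odd-index sum = 112 mod 256 = 112 → d8 70.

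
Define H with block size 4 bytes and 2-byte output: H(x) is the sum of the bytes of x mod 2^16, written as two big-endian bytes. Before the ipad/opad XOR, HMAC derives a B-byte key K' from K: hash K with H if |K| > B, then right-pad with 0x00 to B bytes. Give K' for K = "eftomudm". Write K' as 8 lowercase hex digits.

|K| = 8 > B = 4, so first hash the key.
H(K): sum = 101+102+116+111+109+117+100+109 = 865 → 03 61.
Zero-pad H(K) = 03 61 to 4 bytes: K' = 03 61 00 00.

03610000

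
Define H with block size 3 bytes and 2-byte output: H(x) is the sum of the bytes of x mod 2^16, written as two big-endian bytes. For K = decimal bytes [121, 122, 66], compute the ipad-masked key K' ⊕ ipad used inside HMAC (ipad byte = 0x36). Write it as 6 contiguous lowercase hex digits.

4f4c74

Key decimal bytes [121, 122, 66] = 79 7a 42 is exactly B = 3 bytes: K' = 79 7a 42.
XOR each byte with 0x36: 79⊕36=4f, 7a⊕36=4c, 42⊕36=74.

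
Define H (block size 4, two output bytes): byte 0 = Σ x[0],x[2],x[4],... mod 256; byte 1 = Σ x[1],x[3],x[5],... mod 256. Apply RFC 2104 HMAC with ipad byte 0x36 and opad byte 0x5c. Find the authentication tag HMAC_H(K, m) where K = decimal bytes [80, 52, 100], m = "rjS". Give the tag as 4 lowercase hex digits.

Key decimal bytes [80, 52, 100] = 50 34 64 is 3 bytes ≤ B = 4; zero-pad to 4 bytes: K' = 50 34 64 00.
K' ⊕ ipad = 66 02 52 36.  K' ⊕ opad = 0c 68 38 5c.
Inner input = (K'⊕ipad) ∥ m = 66 02 52 36 ∥ 72 6a 53.
Inner hash: even-index sum = 381 mod 256 = 125; odd-index sum = 162 mod 256 = 162 → 7d a2.
Outer input = (K'⊕opad) ∥ inner = 0c 68 38 5c ∥ 7d a2.
Outer hash (tag): even-index sum = 193 mod 256 = 193; odd-index sum = 358 mod 256 = 102 → c1 66.

c166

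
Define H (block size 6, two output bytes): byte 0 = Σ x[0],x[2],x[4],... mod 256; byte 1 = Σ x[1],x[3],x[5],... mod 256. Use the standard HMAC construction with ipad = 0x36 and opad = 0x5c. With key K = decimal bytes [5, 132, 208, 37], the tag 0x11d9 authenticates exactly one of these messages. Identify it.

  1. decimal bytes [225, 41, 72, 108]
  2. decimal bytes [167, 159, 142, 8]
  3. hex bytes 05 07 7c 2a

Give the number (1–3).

Key decimal bytes [5, 132, 208, 37] = 05 84 d0 25 is 4 bytes ≤ B = 6; zero-pad to 6 bytes: K' = 05 84 d0 25 00 00.
K' ⊕ ipad = 33 b2 e6 13 36 36; K' ⊕ opad = 59 d8 8c 79 5c 5c.
m1: inner = H(33 b2 e6 13 36 36 e1 29 48 6c) = 78 90; tag = H(59 d8 8c 79 5c 5c 78 90) = b93d
m2: inner = H(33 b2 e6 13 36 36 a7 9f 8e 08) = 84 a2; tag = H(59 d8 8c 79 5c 5c 84 a2) = c54f
m3: inner = H(33 b2 e6 13 36 36 05 07 7c 2a) = d0 2c; tag = H(59 d8 8c 79 5c 5c d0 2c) = 11d9 ← matches

3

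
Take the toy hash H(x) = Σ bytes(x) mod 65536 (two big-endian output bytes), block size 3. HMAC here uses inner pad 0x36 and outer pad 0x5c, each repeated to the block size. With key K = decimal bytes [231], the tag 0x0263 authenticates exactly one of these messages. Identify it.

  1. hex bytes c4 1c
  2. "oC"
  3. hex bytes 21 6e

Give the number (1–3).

2

Key decimal bytes [231] = e7 is 1 byte ≤ B = 3; zero-pad to 3 bytes: K' = e7 00 00.
K' ⊕ ipad = d1 36 36; K' ⊕ opad = bb 5c 5c.
m1: inner = H(d1 36 36 c4 1c) = 02 1d; tag = H(bb 5c 5c 02 1d) = 0192
m2: inner = H(d1 36 36 6f 43) = 01 ef; tag = H(bb 5c 5c 01 ef) = 0263 ← matches
m3: inner = H(d1 36 36 21 6e) = 01 cc; tag = H(bb 5c 5c 01 cc) = 0240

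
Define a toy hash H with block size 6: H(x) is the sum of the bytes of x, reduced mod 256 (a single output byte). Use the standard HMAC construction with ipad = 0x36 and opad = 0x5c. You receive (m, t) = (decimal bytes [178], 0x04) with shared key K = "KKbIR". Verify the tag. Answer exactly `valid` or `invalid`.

valid

Key "KKbIR" = 4b 4b 62 49 52 is 5 bytes ≤ B = 6; zero-pad to 6 bytes: K' = 4b 4b 62 49 52 00.
K' ⊕ ipad = 7d 7d 54 7f 64 36; K' ⊕ opad = 17 17 3e 15 0e 5c.
Inner hash: sum = 125+125+84+127+100+54+178 = 793; mod 256 = 25 → 19.
Outer hash (recomputed tag): sum = 23+23+62+21+14+92+25 = 260; mod 256 = 4 → 04.
Recomputed tag = 04; claimed = 04 → match.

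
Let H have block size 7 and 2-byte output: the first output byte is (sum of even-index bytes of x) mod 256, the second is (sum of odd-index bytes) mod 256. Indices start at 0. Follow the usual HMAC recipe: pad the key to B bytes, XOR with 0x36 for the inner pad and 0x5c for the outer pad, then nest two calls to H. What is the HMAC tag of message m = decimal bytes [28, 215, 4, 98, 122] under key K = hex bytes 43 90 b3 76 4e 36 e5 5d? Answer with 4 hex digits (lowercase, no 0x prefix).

3e77

Key hex bytes 43 90 b3 76 4e 36 e5 5d is 8 bytes > B = 7, so hash it first: H(key) = 29 99, then zero-pad to 7 bytes: K' = 29 99 00 00 00 00 00.
K' ⊕ ipad = 1f af 36 36 36 36 36.  K' ⊕ opad = 75 c5 5c 5c 5c 5c 5c.
Inner input = (K'⊕ipad) ∥ m = 1f af 36 36 36 36 36 ∥ 1c d7 04 62 7a.
Inner hash: even-index sum = 506 mod 256 = 250; odd-index sum = 437 mod 256 = 181 → fa b5.
Outer input = (K'⊕opad) ∥ inner = 75 c5 5c 5c 5c 5c 5c ∥ fa b5.
Outer hash (tag): even-index sum = 574 mod 256 = 62; odd-index sum = 631 mod 256 = 119 → 3e 77.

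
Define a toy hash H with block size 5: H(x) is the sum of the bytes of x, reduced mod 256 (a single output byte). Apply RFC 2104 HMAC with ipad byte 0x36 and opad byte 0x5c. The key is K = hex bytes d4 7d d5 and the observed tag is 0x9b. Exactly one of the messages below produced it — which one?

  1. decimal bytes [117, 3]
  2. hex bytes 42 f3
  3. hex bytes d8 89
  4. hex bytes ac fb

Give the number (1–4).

2

Key hex bytes d4 7d d5 is 3 bytes ≤ B = 5; zero-pad to 5 bytes: K' = d4 7d d5 00 00.
K' ⊕ ipad = e2 4b e3 36 36; K' ⊕ opad = 88 21 89 5c 5c.
m1: inner = H(e2 4b e3 36 36 75 03) = f4; tag = H(88 21 89 5c 5c f4) = de
m2: inner = H(e2 4b e3 36 36 42 f3) = b1; tag = H(88 21 89 5c 5c b1) = 9b ← matches
m3: inner = H(e2 4b e3 36 36 d8 89) = dd; tag = H(88 21 89 5c 5c dd) = c7
m4: inner = H(e2 4b e3 36 36 ac fb) = 23; tag = H(88 21 89 5c 5c 23) = 0d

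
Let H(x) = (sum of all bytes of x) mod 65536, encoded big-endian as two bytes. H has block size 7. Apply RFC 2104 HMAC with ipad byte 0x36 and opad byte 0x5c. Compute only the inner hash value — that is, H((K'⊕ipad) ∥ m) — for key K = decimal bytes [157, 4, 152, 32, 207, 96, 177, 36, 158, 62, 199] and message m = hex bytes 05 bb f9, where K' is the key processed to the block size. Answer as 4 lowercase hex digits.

Key decimal bytes [157, 4, 152, 32, 207, 96, 177, 36, 158, 62, 199] = 9d 04 98 20 cf 60 b1 24 9e 3e c7 is 11 bytes > B = 7, so hash it first: H(key) = 05 00, then zero-pad to 7 bytes: K' = 05 00 00 00 00 00 00.
K' ⊕ ipad = 33 36 36 36 36 36 36.
Inner input = 33 36 36 36 36 36 36 ∥ 05 bb f9.
Inner hash: sum = 51+54+54+54+54+54+54+5+187+249 = 816 → 03 30.

0330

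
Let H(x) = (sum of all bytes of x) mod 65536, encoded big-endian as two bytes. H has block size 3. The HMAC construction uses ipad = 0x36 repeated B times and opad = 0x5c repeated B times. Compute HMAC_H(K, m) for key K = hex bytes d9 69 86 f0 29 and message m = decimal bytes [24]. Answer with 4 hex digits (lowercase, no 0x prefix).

01d1

Key hex bytes d9 69 86 f0 29 is 5 bytes > B = 3, so hash it first: H(key) = 02 e1, then zero-pad to 3 bytes: K' = 02 e1 00.
K' ⊕ ipad = 34 d7 36.  K' ⊕ opad = 5e bd 5c.
Inner input = (K'⊕ipad) ∥ m = 34 d7 36 ∥ 18.
Inner hash: sum = 52+215+54+24 = 345 → 01 59.
Outer input = (K'⊕opad) ∥ inner = 5e bd 5c ∥ 01 59.
Outer hash (tag): sum = 94+189+92+1+89 = 465 → 01 d1.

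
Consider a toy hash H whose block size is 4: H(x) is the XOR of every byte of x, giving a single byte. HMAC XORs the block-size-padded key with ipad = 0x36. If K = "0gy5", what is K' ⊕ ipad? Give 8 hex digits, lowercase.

06514f03

Key "0gy5" = 30 67 79 35 is exactly B = 4 bytes: K' = 30 67 79 35.
XOR each byte with 0x36: 30⊕36=06, 67⊕36=51, 79⊕36=4f, 35⊕36=03.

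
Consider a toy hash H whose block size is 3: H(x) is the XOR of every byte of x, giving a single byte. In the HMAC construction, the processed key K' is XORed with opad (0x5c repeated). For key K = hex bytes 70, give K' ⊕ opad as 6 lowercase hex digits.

Key hex bytes 70 is 1 byte ≤ B = 3; zero-pad to 3 bytes: K' = 70 00 00.
XOR each byte with 0x5c: 70⊕5c=2c, 00⊕5c=5c, 00⊕5c=5c.

2c5c5c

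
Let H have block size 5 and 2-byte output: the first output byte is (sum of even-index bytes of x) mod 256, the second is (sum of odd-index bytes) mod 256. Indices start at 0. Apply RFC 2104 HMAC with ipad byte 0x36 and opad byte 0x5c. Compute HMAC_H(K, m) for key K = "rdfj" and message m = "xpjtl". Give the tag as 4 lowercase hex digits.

c01c

Key "rdfj" = 72 64 66 6a is 4 bytes ≤ B = 5; zero-pad to 5 bytes: K' = 72 64 66 6a 00.
K' ⊕ ipad = 44 52 50 5c 36.  K' ⊕ opad = 2e 38 3a 36 5c.
Inner input = (K'⊕ipad) ∥ m = 44 52 50 5c 36 ∥ 78 70 6a 74 6c.
Inner hash: even-index sum = 430 mod 256 = 174; odd-index sum = 508 mod 256 = 252 → ae fc.
Outer input = (K'⊕opad) ∥ inner = 2e 38 3a 36 5c ∥ ae fc.
Outer hash (tag): even-index sum = 448 mod 256 = 192; odd-index sum = 284 mod 256 = 28 → c0 1c.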